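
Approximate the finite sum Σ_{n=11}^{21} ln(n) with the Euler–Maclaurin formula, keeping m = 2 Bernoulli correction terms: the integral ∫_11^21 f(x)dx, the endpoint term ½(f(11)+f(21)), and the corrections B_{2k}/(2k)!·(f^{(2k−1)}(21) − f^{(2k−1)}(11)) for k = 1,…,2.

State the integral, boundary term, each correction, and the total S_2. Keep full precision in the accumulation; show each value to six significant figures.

S_2 ≈ 30.2757

The integral term ∫_11^21 ln(x) dx = 27.5581.
½[f(11) + f(21)] = ½[2.39790 + 3.04452] = 2.72121.
So far: 30.2793.
Correction k=1: B_{2}/2! · (f^{(1)}(21) − f^{(1)}(11)) = 1/12 · (0.0476190 − 0.0909091) = -0.00360750.
After k=1: 30.2757.
Correction k=2: B_{4}/4! · (f^{(3)}(21) − f^{(3)}(11)) = −1/720 · (0.000215959 − 0.00150263) = 1.78704e-06.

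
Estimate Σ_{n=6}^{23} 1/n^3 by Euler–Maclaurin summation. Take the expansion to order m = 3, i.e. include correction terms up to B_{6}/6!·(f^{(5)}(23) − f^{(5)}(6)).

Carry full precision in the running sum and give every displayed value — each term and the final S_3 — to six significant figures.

∫_6^23 1/x^3 dx evaluates to 0.0129437.
½[f(6) + f(23)] = ½[0.00462963 + 8.21895e-05] = 0.00235591.
Integral + boundary = 0.0152996.
Order-1 term: 1/12 · (-1.07204e-05 − (-0.00231481)) = 0.000192008.
Running total after k=1: 0.0154916.
Order-2 term: −1/720 · (-4.05307e-07 − (-0.00128601)) = -1.78556e-06.
Running total after k=2: 0.0154898.
Order-3 term: 1/30240 · (-3.21794e-08 − (-0.00150034)) = 4.96135e-08.

S_3 ≈ 0.0154899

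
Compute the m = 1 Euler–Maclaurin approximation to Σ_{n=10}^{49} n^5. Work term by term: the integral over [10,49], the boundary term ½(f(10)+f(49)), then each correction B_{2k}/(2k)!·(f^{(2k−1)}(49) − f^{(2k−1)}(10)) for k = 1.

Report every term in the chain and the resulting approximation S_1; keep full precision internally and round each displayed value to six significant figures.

Integral: ∫_10^49 x^5 dx = 2.30671e+09.
½[f(10) + f(49)] = ½[100000 + 2.82475e+08] = 1.41288e+08.
So far: 2.44800e+09.
k=1: B_{2}/(2)! × [f^{(1)}(49) − f^{(1)}(10)] = 1/12 × (2.88240e+07 − 50000.0) = 2.39783e+06.

S_1 ≈ 2.45040e+09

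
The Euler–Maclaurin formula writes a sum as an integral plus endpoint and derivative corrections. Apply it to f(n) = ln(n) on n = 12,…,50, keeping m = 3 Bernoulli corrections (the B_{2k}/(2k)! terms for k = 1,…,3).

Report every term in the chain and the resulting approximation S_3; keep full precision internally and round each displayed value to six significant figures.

S_3 ≈ 130.975

∫_12^50 ln(x) dx evaluates to 127.782.
Boundary: ½(f(12) + f(50)) = ½(2.48491 + 3.91202) = 3.19846.
Running total after boundary: 130.981.
Order-1 term: 1/12 · (0.0200000 − 0.0833333) = -0.00527778.
After k=1: 130.975.
Order-2 term: −1/720 · (1.60000e-05 − 0.00115741) = 1.58529e-06.
After k=2: 130.975.
Order-3 term: 1/30240 · (7.68000e-08 − 9.64506e-05) = -3.18696e-09.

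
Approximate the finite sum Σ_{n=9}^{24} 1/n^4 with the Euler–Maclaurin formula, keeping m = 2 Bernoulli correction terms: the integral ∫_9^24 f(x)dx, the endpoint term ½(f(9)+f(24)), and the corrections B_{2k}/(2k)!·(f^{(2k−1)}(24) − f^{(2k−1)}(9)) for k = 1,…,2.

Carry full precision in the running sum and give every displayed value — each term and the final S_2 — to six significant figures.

S_2 ≈ 0.000516418

∫_9^24 1/x^4 dx evaluates to 0.000433135.
Endpoint term: (f(9) + f(24))/2 = (0.000152416 + 3.01408e-06)/2 = 7.77149e-05.
Running total after boundary: 0.000510850.
k=1: B_{2}/(2)! × [f^{(1)}(24) − f^{(1)}(9)] = 1/12 × (-5.02347e-07 − (-6.77404e-05)) = 5.60317e-06.
After k=1: 0.000516453.
k=2: B_{4}/(4)! × [f^{(3)}(24) − f^{(3)}(9)] = −1/720 × (-2.61639e-08 − (-2.50890e-05)) = -3.48095e-08.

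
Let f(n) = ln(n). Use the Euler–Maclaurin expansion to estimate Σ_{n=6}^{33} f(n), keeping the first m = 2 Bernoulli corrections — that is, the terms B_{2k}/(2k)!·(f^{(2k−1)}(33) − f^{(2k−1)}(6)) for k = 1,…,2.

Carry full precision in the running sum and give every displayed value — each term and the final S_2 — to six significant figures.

The integral term ∫_6^33 ln(x) dx = 77.6342.
½[f(6) + f(33)] = ½[1.79176 + 3.49651] = 2.64413.
Running total after boundary: 80.2783.
Correction k=1: B_{2}/2! · (f^{(1)}(33) − f^{(1)}(6)) = 1/12 · (0.0303030 − 0.166667) = -0.0113636.
After k=1: 80.2670.
Correction k=2: B_{4}/4! · (f^{(3)}(33) − f^{(3)}(6)) = −1/720 · (5.56529e-05 − 0.00925926) = 1.27828e-05.

S_2 ≈ 80.2670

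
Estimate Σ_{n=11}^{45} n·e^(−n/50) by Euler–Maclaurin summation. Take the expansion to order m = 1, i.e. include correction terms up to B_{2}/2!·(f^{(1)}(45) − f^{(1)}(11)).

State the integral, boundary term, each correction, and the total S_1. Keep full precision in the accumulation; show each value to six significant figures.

S_1 ≈ 529.989

The integral term ∫_11^45 x·e^(−x/50) dx = 516.476.
½[f(11) + f(45)] = ½[8.82771 + 18.2956] = 13.5617.
Integral + boundary = 530.038.
k=1: B_{2}/(2)! × [f^{(1)}(45) − f^{(1)}(11)] = 1/12 × (0.0406570 − 0.625965) = -0.0487756.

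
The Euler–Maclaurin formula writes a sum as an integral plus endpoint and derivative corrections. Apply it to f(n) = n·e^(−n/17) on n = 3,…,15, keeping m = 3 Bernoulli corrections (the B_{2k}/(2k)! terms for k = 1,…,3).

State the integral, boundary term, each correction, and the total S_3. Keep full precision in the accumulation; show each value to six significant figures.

S_3 ≈ 64.1918

The integral term ∫_3^15 x·e^(−x/17) dx = 59.8844.
½[f(3) + f(15)] = ½[2.51467 + 6.20712] = 4.36090.
Running total after boundary: 64.2453.
k=1: B_{2}/(2)! × [f^{(1)}(15) − f^{(1)}(3)] = 1/12 × (0.0486833 − 0.690302) = -0.0534682.
After k=1: 64.1918.
k=2: B_{4}/(4)! × [f^{(3)}(15) − f^{(3)}(3)] = −1/720 × (0.00303218 − 0.00818944) = 7.16287e-06.
After k=2: 64.1918.
k=3: B_{6}/(6)! × [f^{(5)}(15) − f^{(5)}(3)] = 1/30240 × (2.04010e-05 − 4.84093e-05) = -9.26200e-10.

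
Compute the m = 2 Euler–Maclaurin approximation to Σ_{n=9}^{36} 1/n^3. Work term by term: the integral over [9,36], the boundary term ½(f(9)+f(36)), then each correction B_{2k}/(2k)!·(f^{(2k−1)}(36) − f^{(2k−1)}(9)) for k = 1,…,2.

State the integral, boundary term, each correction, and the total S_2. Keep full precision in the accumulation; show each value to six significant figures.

The integral term ∫_9^36 1/x^3 dx = 0.00578704.
Boundary: ½(f(9) + f(36)) = ½(0.00137174 + 2.14335e-05) = 0.000696588.
So far: 0.00648362.
k=1: B_{2}/(2)! × [f^{(1)}(36) − f^{(1)}(9)] = 1/12 × (-1.78612e-06 − (-0.000457247)) = 3.79551e-05.
Running total after k=1: 0.00652158.
k=2: B_{4}/(4)! × [f^{(3)}(36) − f^{(3)}(9)] = −1/720 × (-2.75636e-08 − (-0.000112901)) = -1.56768e-07.

S_2 ≈ 0.00652142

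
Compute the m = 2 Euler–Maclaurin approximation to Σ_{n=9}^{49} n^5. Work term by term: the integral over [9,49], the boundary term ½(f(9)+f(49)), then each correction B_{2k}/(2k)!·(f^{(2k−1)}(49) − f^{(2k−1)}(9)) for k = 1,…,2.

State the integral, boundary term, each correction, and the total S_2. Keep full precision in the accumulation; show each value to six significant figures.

Integral: ∫_9^49 x^5 dx = 2.30679e+09.
Boundary: ½(f(9) + f(49)) = ½(59049.0 + 2.82475e+08) = 1.41267e+08.
So far: 2.44806e+09.
k=1: B_{2}/(2)! × [f^{(1)}(49) − f^{(1)}(9)] = 1/12 × (2.88240e+07 − 32805.0) = 2.39927e+06.
After k=1: 2.45046e+09.
k=2: B_{4}/(4)! × [f^{(3)}(49) − f^{(3)}(9)] = −1/720 × (144060 − 4860.00) = -193.333.

S_2 ≈ 2.45046e+09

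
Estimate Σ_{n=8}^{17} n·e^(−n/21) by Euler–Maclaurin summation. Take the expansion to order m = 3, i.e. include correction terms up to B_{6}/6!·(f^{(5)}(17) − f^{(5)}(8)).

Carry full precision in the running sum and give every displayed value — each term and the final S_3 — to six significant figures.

S_3 ≈ 67.3971

Integral: ∫_8^17 x·e^(−x/21) dx = 60.9093.
Boundary: ½(f(8) + f(17)) = ½(5.46568 + 7.56619) = 6.51594.
So far: 67.4253.
Order-1 term: 1/12 · (0.0847752 − 0.422940) = -0.0281804.
Running total after k=1: 67.3971.
Order-2 term: −1/720 · (0.00221069 − 0.00405751) = 2.56502e-06.
Running total after k=2: 67.3971.
Order-3 term: 1/30240 · (9.58991e-06 − 1.62267e-05) = -2.19470e-10.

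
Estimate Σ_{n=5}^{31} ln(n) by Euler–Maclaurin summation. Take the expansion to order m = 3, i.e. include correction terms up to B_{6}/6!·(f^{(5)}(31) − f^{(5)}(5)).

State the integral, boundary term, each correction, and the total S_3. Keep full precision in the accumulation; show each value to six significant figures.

S_3 ≈ 74.9142

Integral: ∫_5^31 ln(x) dx = 72.4064.
Boundary: ½(f(5) + f(31)) = ½(1.60944 + 3.43399) = 2.52171.
Integral + boundary = 74.9281.
Order-1 term: 1/12 · (0.0322581 − 0.200000) = -0.0139785.
Running total after k=1: 74.9141.
Order-2 term: −1/720 · (6.71344e-05 − 0.0160000) = 2.21290e-05.
Running total after k=2: 74.9142.
Order-3 term: 1/30240 · (8.38306e-07 − 0.00768000) = -2.53941e-07.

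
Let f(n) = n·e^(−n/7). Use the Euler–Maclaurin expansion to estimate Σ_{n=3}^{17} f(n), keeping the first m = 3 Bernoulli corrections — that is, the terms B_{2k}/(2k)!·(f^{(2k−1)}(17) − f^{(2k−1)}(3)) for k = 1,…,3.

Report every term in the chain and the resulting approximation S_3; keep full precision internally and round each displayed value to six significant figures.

S_3 ≈ 32.4745

Integral: ∫_3^17 x·e^(−x/7) dx = 30.7894.
Boundary: ½(f(3) + f(17)) = ½(1.95432 + 1.49877) = 1.72654.
Running total after boundary: 32.5159.
Order-1 term: 1/12 · (-0.125947 − 0.372251) = -0.0415165.
Running total after k=1: 32.4744.
Order-2 term: −1/720 · (0.00102814 − 0.0341863) = 4.60530e-05.
Running total after k=2: 32.4745.
Order-3 term: 1/30240 · (9.44207e-05 − 0.00124032) = -3.78935e-08.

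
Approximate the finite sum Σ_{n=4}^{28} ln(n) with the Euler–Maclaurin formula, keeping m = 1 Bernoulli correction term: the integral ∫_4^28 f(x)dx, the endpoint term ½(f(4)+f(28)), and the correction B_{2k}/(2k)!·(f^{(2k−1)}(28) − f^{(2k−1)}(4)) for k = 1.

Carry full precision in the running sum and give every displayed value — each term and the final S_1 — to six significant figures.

∫_4^28 ln(x) dx evaluates to 63.7565.
Boundary: ½(f(4) + f(28)) = ½(1.38629 + 3.33220) = 2.35925.
Integral + boundary = 66.1158.
Order-1 term: 1/12 · (0.0357143 − 0.250000) = -0.0178571.

S_1 ≈ 66.0979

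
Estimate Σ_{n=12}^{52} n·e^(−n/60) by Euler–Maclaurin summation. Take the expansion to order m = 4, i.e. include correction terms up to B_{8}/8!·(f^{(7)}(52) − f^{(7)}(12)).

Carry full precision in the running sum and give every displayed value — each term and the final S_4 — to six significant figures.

S_4 ≈ 727.954

∫_12^52 x·e^(−x/60) dx evaluates to 712.162.
Boundary: ½(f(12) + f(52)) = ½(9.82477 + 21.8582) = 15.8415.
Running total after boundary: 728.004.
Correction k=1: B_{2}/2! · (f^{(1)}(52) − f^{(1)}(12)) = 1/12 · (0.0560467 − 0.654985) = -0.0499115.
Partial sum through k=1: 727.954.
Correction k=2: B_{4}/4! · (f^{(3)}(52) − f^{(3)}(12)) = −1/720 · (0.000249097 − 0.000636791) = 5.38464e-07.
Partial sum through k=2: 727.954.
Correction k=3: B_{6}/6! · (f^{(5)}(52) − f^{(5)}(12)) = 1/30240 · (1.34062e-07 − 3.03234e-07) = -5.59429e-12.
Partial sum through k=3: 727.954.
Correction k=4: B_{8}/8! · (f^{(7)}(52) − f^{(7)}(12)) = −1/1209600 · (5.52587e-11 − 1.19328e-10) = 5.29674e-17.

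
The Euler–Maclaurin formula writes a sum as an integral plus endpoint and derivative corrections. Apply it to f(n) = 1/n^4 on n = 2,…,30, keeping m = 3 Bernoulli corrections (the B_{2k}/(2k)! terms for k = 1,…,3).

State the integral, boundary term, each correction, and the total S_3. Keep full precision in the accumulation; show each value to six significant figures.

The integral term ∫_2^30 1/x^4 dx = 0.0416543.
Boundary: ½(f(2) + f(30)) = ½(0.0625000 + 1.23457e-06) = 0.0312506.
So far: 0.0729049.
k=1: B_{2}/(2)! × [f^{(1)}(30) − f^{(1)}(2)] = 1/12 × (-1.64609e-07 − (-0.125000)) = 0.0104167.
After k=1: 0.0833216.
k=2: B_{4}/(4)! × [f^{(3)}(30) − f^{(3)}(2)] = −1/720 × (-5.48697e-09 − (-0.937500)) = -0.00130208.
After k=2: 0.0820195.
k=3: B_{6}/(6)! × [f^{(5)}(30) − f^{(5)}(2)] = 1/30240 × (-3.41411e-10 − (-13.1250)) = 0.000434028.

S_3 ≈ 0.0824535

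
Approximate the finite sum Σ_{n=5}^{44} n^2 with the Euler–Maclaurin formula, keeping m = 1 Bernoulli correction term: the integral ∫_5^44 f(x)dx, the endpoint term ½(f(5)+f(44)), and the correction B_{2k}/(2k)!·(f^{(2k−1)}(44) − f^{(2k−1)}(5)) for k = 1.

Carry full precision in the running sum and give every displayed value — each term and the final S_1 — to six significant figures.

The integral term ∫_5^44 x^2 dx = 28353.0.
Boundary: ½(f(5) + f(44)) = ½(25.0000 + 1936.00) = 980.500.
So far: 29333.5.
k=1: B_{2}/(2)! × [f^{(1)}(44) − f^{(1)}(5)] = 1/12 × (88.0000 − 10.0000) = 6.50000.

S_1 ≈ 29340.0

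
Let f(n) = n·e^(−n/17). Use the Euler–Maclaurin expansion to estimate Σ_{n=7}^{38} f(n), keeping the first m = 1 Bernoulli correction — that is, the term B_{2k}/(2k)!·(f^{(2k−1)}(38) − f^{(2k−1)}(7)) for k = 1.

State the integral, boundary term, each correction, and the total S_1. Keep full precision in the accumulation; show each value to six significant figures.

S_1 ≈ 174.591

∫_7^38 x·e^(−x/17) dx evaluates to 170.284.
Endpoint term: (f(7) + f(38))/2 = (4.63736 + 4.06451)/2 = 4.35093.
So far: 174.635.
k=1: B_{2}/(2)! × [f^{(1)}(38) − f^{(1)}(7)] = 1/12 × (-0.132128 − 0.389694) = -0.0434852.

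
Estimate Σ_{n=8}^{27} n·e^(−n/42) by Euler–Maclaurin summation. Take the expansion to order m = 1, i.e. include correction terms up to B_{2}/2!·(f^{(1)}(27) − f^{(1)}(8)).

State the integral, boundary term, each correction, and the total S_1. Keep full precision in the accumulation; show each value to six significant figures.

The integral term ∫_8^27 x·e^(−x/42) dx = 212.054.
Endpoint term: (f(8) + f(27))/2 = (6.61252 + 14.1963)/2 = 10.4044.
Integral + boundary = 222.458.
k=1: B_{2}/(2)! × [f^{(1)}(27) − f^{(1)}(8)] = 1/12 × (0.187781 − 0.669124) = -0.0401119.

S_1 ≈ 222.418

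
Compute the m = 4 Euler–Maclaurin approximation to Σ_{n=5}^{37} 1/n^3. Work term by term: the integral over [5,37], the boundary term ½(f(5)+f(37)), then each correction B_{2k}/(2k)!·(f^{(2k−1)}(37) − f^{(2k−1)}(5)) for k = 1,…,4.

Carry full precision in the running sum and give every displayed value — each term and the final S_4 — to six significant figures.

Integral: ∫_5^37 1/x^3 dx = 0.0196348.
Endpoint term: (f(5) + f(37))/2 = (0.00800000 + 1.97422e-05)/2 = 0.00400987.
Running total after boundary: 0.0236446.
Correction k=1: B_{2}/2! · (f^{(1)}(37) − f^{(1)}(5)) = 1/12 · (-1.60072e-06 − (-0.00480000)) = 0.000399867.
After k=1: 0.0240445.
Correction k=2: B_{4}/4! · (f^{(3)}(37) − f^{(3)}(5)) = −1/720 · (-2.33852e-08 − (-0.00384000)) = -5.33330e-06.
After k=2: 0.0240392.
Correction k=3: B_{6}/6! · (f^{(5)}(37) − f^{(5)}(5)) = 1/30240 · (-7.17442e-10 − (-0.00645120)) = 2.13333e-07.
After k=3: 0.0240394.
Correction k=4: B_{8}/8! · (f^{(7)}(37) − f^{(7)}(5)) = −1/1209600 · (-3.77325e-11 − (-0.0185795)) = -1.53600e-08.

S_4 ≈ 0.0240394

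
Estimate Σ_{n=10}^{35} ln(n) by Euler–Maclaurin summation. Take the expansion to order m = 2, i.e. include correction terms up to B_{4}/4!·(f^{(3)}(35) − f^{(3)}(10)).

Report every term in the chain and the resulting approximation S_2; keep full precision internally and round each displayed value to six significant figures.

S_2 ≈ 79.3343

The integral term ∫_10^35 ln(x) dx = 76.4113.
Endpoint term: (f(10) + f(35))/2 = (2.30259 + 3.55535)/2 = 2.92897.
Integral + boundary = 79.3403.
Correction k=1: B_{2}/2! · (f^{(1)}(35) − f^{(1)}(10)) = 1/12 · (0.0285714 − 0.100000) = -0.00595238.
Partial sum through k=1: 79.3343.
Correction k=2: B_{4}/4! · (f^{(3)}(35) − f^{(3)}(10)) = −1/720 · (4.66472e-05 − 0.00200000) = 2.71299e-06.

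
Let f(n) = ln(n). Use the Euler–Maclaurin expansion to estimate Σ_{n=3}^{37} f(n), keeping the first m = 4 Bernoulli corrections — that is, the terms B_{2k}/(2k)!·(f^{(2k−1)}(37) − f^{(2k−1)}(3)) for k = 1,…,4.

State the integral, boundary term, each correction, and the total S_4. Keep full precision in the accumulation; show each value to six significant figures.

S_4 ≈ 98.6375

Integral: ∫_3^37 ln(x) dx = 96.3081.
Endpoint term: (f(3) + f(37))/2 = (1.09861 + 3.61092)/2 = 2.35477.
Integral + boundary = 98.6629.
k=1: B_{2}/(2)! × [f^{(1)}(37) − f^{(1)}(3)] = 1/12 × (0.0270270 − 0.333333) = -0.0255255.
Running total after k=1: 98.6374.
k=2: B_{4}/(4)! × [f^{(3)}(37) − f^{(3)}(3)] = −1/720 × (3.94843e-05 − 0.0740741) = 0.000102826.
Running total after k=2: 98.6375.
k=3: B_{6}/(6)! × [f^{(5)}(37) − f^{(5)}(3)] = 1/30240 × (3.46101e-07 − 0.0987654) = -3.26604e-06.
Running total after k=3: 98.6375.
k=4: B_{8}/(8)! × [f^{(7)}(37) − f^{(7)}(3)] = −1/1209600 × (7.58439e-09 − 0.329218) = 2.72171e-07.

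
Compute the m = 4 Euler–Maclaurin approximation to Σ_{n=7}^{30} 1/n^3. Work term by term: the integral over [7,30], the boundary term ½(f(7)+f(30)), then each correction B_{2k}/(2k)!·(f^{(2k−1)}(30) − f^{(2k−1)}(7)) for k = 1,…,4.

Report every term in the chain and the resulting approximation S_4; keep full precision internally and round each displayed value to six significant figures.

S_4 ≈ 0.0112279

Integral: ∫_7^30 1/x^3 dx = 0.00964853.
Endpoint term: (f(7) + f(30))/2 = (0.00291545 + 3.70370e-05)/2 = 0.00147624.
Integral + boundary = 0.0111248.
Correction k=1: B_{2}/2! · (f^{(1)}(30) − f^{(1)}(7)) = 1/12 · (-3.70370e-06 − (-0.00124948)) = 0.000103815.
After k=1: 0.0112286.
Correction k=2: B_{4}/4! · (f^{(3)}(30) − f^{(3)}(7)) = −1/720 · (-8.23045e-08 − (-0.000509992)) = -7.08207e-07.
After k=2: 0.0112279.
Correction k=3: B_{6}/6! · (f^{(5)}(30) − f^{(5)}(7)) = 1/30240 · (-3.84088e-09 − (-0.000437136)) = 1.44554e-08.
After k=3: 0.0112279.
Correction k=4: B_{8}/8! · (f^{(7)}(30) − f^{(7)}(7)) = −1/1209600 · (-3.07270e-10 − (-0.000642322)) = -5.31020e-10.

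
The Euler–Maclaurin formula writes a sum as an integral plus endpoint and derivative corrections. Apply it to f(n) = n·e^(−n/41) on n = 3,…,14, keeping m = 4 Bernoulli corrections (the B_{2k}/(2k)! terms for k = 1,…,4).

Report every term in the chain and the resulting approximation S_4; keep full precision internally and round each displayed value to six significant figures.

S_4 ≈ 80.3551

The integral term ∫_3^14 x·e^(−x/41) dx = 74.0187.
½[f(3) + f(14)] = ½[2.78833 + 9.95021] = 6.36927.
Running total after boundary: 80.3879.
Order-1 term: 1/12 · (0.468041 − 0.861434) = -0.0327827.
Partial sum through k=1: 80.3551.
Order-2 term: −1/720 · (0.00112403 − 0.00161827) = 6.86445e-07.
Partial sum through k=2: 80.3551.
Order-3 term: 1/30240 · (1.17171e-06 − 1.62052e-06) = -1.48418e-11.
Partial sum through k=3: 80.3551.
Order-4 term: −1/1209600 · (9.96277e-10 − 1.35536e-09) = 2.96859e-16.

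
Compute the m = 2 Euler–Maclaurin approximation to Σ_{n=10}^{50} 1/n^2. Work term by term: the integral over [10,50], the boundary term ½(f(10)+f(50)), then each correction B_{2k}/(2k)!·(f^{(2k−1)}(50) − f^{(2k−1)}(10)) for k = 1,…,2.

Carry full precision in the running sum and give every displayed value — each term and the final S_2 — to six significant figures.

S_2 ≈ 0.0853650

Integral: ∫_10^50 1/x^2 dx = 0.0800000.
½[f(10) + f(50)] = ½[0.0100000 + 0.000400000] = 0.00520000.
Running total after boundary: 0.0852000.
Order-1 term: 1/12 · (-1.60000e-05 − (-0.00200000)) = 0.000165333.
After k=1: 0.0853653.
Order-2 term: −1/720 · (-7.68000e-08 − (-0.000240000)) = -3.33227e-07.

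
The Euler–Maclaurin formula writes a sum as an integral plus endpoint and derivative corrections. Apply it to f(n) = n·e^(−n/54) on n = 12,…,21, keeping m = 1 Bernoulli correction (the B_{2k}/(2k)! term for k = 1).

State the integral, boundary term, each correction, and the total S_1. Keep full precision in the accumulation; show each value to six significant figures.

The integral term ∫_12^21 x·e^(−x/54) dx = 108.699.
Endpoint term: (f(12) + f(21))/2 = (9.60885 + 14.2340)/2 = 11.9214.
Integral + boundary = 120.621.
Correction k=1: B_{2}/2! · (f^{(1)}(21) − f^{(1)}(12)) = 1/12 · (0.414217 − 0.622796) = -0.0173816.

S_1 ≈ 120.603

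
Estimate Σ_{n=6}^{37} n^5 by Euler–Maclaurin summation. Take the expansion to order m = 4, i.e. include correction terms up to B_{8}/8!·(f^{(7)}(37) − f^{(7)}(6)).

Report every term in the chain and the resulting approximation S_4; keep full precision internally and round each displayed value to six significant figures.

∫_6^37 x^5 dx evaluates to 4.27613e+08.
Boundary: ½(f(6) + f(37)) = ½(7776.00 + 6.93440e+07) = 3.46759e+07.
Integral + boundary = 4.62289e+08.
Order-1 term: 1/12 · (9.37080e+06 − 6480.00) = 780360.
After k=1: 4.63070e+08.
Order-2 term: −1/720 · (82140.0 − 2160.00) = -111.083.
After k=2: 4.63069e+08.
Order-3 term: 1/30240 · (120.000 − 120.000) = 0.00000.
After k=3: 4.63069e+08.
Order-4 term: −1/1209600 · (0.00000 − 0.00000) = 0.00000.

S_4 ≈ 4.63069e+08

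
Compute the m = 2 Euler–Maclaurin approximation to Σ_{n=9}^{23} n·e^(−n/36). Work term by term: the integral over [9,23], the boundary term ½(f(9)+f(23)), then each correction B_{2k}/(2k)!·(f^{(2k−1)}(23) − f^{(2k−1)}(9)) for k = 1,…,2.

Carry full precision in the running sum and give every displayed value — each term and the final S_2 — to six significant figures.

Integral: ∫_9^23 x·e^(−x/36) dx = 140.443.
Boundary: ½(f(9) + f(23)) = ½(7.00921 + 12.1412) = 9.57521.
Integral + boundary = 150.018.
Order-1 term: 1/12 · (0.190623 − 0.584101) = -0.0327898.
Partial sum through k=1: 149.985.
Order-2 term: −1/720 · (0.000961713 − 0.00165255) = 9.59493e-07.

S_2 ≈ 149.985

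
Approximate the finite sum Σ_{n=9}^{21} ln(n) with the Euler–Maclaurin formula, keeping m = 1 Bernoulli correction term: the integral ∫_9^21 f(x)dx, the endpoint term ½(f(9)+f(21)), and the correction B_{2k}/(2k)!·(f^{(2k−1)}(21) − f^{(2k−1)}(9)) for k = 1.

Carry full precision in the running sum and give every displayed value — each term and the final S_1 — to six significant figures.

S_1 ≈ 34.7755

The integral term ∫_9^21 ln(x) dx = 32.1599.
½[f(9) + f(21)] = ½[2.19722 + 3.04452] = 2.62087.
So far: 34.7808.
k=1: B_{2}/(2)! × [f^{(1)}(21) − f^{(1)}(9)] = 1/12 × (0.0476190 − 0.111111) = -0.00529101.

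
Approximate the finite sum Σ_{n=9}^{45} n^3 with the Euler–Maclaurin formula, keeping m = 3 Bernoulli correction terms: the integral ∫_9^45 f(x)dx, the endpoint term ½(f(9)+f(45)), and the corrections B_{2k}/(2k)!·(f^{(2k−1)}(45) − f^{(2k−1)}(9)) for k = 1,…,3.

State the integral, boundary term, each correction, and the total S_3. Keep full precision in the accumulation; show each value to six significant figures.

S_3 ≈ 1.06993e+06

∫_9^45 x^3 dx evaluates to 1.02352e+06.
½[f(9) + f(45)] = ½[729.000 + 91125.0] = 45927.0.
Running total after boundary: 1.06944e+06.
Correction k=1: B_{2}/2! · (f^{(1)}(45) − f^{(1)}(9)) = 1/12 · (6075.00 − 243.000) = 486.000.
After k=1: 1.06993e+06.
Correction k=2: B_{4}/4! · (f^{(3)}(45) − f^{(3)}(9)) = −1/720 · (6.00000 − 6.00000) = 0.00000.
After k=2: 1.06993e+06.
Correction k=3: B_{6}/6! · (f^{(5)}(45) − f^{(5)}(9)) = 1/30240 · (0.00000 − 0.00000) = 0.00000.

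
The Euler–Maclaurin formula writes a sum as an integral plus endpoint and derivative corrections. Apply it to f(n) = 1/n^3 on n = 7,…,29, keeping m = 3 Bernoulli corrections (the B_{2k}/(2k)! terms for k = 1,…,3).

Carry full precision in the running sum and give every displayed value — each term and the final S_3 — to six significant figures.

Integral: ∫_7^29 1/x^3 dx = 0.00960955.
Endpoint term: (f(7) + f(29))/2 = (0.00291545 + 4.10021e-05)/2 = 0.00147823.
So far: 0.0110878.
k=1: B_{2}/(2)! × [f^{(1)}(29) − f^{(1)}(7)] = 1/12 × (-4.24160e-06 − (-0.00124948)) = 0.000103770.
Running total after k=1: 0.0111915.
k=2: B_{4}/(4)! × [f^{(3)}(29) − f^{(3)}(7)] = −1/720 × (-1.00870e-07 − (-0.000509992)) = -7.08182e-07.
Running total after k=2: 0.0111908.
k=3: B_{6}/(6)! × [f^{(5)}(29) − f^{(5)}(7)] = 1/30240 × (-5.03752e-09 − (-0.000437136)) = 1.44554e-08.

S_3 ≈ 0.0111909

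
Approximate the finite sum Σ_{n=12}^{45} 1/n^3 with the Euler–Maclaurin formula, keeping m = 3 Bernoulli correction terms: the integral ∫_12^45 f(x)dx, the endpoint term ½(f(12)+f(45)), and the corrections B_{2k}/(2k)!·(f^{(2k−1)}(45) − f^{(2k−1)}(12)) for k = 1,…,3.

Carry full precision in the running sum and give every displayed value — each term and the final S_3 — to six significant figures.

∫_12^45 1/x^3 dx evaluates to 0.00322531.
Endpoint term: (f(12) + f(45))/2 = (0.000578704 + 1.09739e-05)/2 = 0.000294839.
Running total after boundary: 0.00352015.
k=1: B_{2}/(2)! × [f^{(1)}(45) − f^{(1)}(12)] = 1/12 × (-7.31596e-07 − (-0.000144676)) = 1.19954e-05.
Partial sum through k=1: 0.00353214.
k=2: B_{4}/(4)! × [f^{(3)}(45) − f^{(3)}(12)] = −1/720 × (-7.22564e-09 − (-2.00939e-05)) = -2.78981e-08.
Partial sum through k=2: 0.00353211.
k=3: B_{6}/(6)! × [f^{(5)}(45) − f^{(5)}(12)] = 1/30240 × (-1.49865e-10 − (-5.86071e-06)) = 1.93802e-10.

S_3 ≈ 0.00353212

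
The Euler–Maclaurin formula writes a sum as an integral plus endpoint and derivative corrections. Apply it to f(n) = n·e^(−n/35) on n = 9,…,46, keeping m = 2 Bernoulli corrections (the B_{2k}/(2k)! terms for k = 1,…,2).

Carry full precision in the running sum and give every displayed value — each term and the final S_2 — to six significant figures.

Integral: ∫_9^46 x·e^(−x/35) dx = 429.148.
½[f(9) + f(46)] = ½[6.95932 + 12.3586] = 9.65898.
Running total after boundary: 438.807.
k=1: B_{2}/(2)! × [f^{(1)}(46) − f^{(1)}(9)] = 1/12 × (-0.0844379 − 0.574420) = -0.0549048.
Running total after k=1: 438.752.
k=2: B_{4}/(4)! × [f^{(3)}(46) − f^{(3)}(9)] = −1/720 × (0.000369710 − 0.00173138) = 1.89120e-06.

S_2 ≈ 438.752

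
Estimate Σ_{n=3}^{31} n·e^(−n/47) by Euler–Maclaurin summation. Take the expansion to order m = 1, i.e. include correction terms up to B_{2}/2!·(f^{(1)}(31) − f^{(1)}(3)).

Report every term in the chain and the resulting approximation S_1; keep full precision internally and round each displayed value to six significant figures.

S_1 ≈ 318.467

The integral term ∫_3^31 x·e^(−x/47) dx = 309.104.
Endpoint term: (f(3) + f(31))/2 = (2.81449 + 16.0292)/2 = 9.42185.
Running total after boundary: 318.525.
Correction k=1: B_{2}/2! · (f^{(1)}(31) − f^{(1)}(3)) = 1/12 · (0.176024 − 0.878282) = -0.0585215.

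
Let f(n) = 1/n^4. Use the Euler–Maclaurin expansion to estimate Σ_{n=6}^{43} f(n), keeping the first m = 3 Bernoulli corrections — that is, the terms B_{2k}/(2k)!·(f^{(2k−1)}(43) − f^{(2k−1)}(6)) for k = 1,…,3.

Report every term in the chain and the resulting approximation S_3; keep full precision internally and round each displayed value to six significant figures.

S_3 ≈ 0.00196726

Integral: ∫_6^43 1/x^4 dx = 0.00153902.
Endpoint term: (f(6) + f(43))/2 = (0.000771605 + 2.92500e-07)/2 = 0.000385949.
Running total after boundary: 0.00192497.
Correction k=1: B_{2}/2! · (f^{(1)}(43) − f^{(1)}(6)) = 1/12 · (-2.72093e-08 − (-0.000514403)) = 4.28647e-05.
Running total after k=1: 0.00196783.
Correction k=2: B_{4}/4! · (f^{(3)}(43) − f^{(3)}(6)) = −1/720 · (-4.41471e-10 − (-0.000428669)) = -5.95374e-07.
Running total after k=2: 0.00196724.
Correction k=3: B_{6}/6! · (f^{(5)}(43) − f^{(5)}(6)) = 1/30240 · (-1.33707e-11 − (-0.000666819)) = 2.20509e-08.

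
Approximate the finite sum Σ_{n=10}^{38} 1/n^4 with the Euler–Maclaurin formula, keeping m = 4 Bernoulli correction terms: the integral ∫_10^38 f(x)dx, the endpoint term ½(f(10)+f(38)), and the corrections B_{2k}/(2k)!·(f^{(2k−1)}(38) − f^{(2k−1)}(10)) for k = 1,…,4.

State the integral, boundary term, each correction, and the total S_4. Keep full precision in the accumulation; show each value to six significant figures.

S_4 ≈ 0.000380811

Integral: ∫_10^38 1/x^4 dx = 0.000327259.
Endpoint term: (f(10) + f(38))/2 = (0.000100000 + 4.79585e-07)/2 = 5.02398e-05.
So far: 0.000377498.
Order-1 term: 1/12 · (-5.04826e-08 − (-4.00000e-05)) = 3.32913e-06.
Partial sum through k=1: 0.000380828.
Order-2 term: −1/720 · (-1.04881e-09 − (-1.20000e-05)) = -1.66652e-08.
Partial sum through k=2: 0.000380811.
Order-3 term: 1/30240 · (-4.06740e-11 − (-6.72000e-06)) = 2.22221e-10.
Partial sum through k=3: 0.000380811.
Order-4 term: −1/1209600 · (-2.53508e-12 − (-6.04800e-06)) = -5.00000e-12.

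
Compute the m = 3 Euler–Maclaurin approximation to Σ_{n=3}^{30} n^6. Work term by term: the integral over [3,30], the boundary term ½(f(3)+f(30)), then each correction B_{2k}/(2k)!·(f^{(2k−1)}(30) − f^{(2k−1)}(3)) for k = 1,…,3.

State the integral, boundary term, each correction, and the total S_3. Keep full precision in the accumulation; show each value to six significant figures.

The integral term ∫_3^30 x^6 dx = 3.12429e+09.
Boundary: ½(f(3) + f(30)) = ½(729.000 + 7.29000e+08) = 3.64500e+08.
Running total after boundary: 3.48879e+09.
Order-1 term: 1/12 · (1.45800e+08 − 1458.00) = 1.21499e+07.
Running total after k=1: 3.50094e+09.
Order-2 term: −1/720 · (3.24000e+06 − 3240.00) = -4495.50.
Running total after k=2: 3.50093e+09.
Order-3 term: 1/30240 · (21600.0 − 2160.00) = 0.642857.

S_3 ≈ 3.50093e+09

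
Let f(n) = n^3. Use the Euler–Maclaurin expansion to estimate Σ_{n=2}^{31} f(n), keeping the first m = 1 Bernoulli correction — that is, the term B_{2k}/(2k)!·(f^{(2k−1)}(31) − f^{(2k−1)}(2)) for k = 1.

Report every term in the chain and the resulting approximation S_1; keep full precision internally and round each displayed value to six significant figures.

The integral term ∫_2^31 x^3 dx = 230876.
Boundary: ½(f(2) + f(31)) = ½(8.00000 + 29791.0) = 14899.5.
Running total after boundary: 245776.
k=1: B_{2}/(2)! × [f^{(1)}(31) − f^{(1)}(2)] = 1/12 × (2883.00 − 12.0000) = 239.250.

S_1 ≈ 246015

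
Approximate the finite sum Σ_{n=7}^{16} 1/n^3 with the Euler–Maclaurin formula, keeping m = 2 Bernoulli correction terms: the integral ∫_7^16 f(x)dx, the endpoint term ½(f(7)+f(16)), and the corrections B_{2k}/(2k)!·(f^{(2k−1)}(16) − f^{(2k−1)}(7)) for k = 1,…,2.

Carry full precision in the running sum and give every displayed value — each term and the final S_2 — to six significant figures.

S_2 ≈ 0.00993036

Integral: ∫_7^16 1/x^3 dx = 0.00825096.
Boundary: ½(f(7) + f(16)) = ½(0.00291545 + 0.000244141) = 0.00157980.
Running total after boundary: 0.00983075.
Order-1 term: 1/12 · (-4.57764e-05 − (-0.00124948)) = 0.000100309.
After k=1: 0.00993106.
Order-2 term: −1/720 · (-3.57628e-06 − (-0.000509992)) = -7.03355e-07.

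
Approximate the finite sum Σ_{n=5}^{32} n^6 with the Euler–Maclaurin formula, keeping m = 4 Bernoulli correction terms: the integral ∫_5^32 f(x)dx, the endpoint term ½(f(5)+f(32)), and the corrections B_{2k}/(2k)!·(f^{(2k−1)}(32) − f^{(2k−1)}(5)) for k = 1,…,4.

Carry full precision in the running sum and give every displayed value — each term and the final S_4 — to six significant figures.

The integral term ∫_5^32 x^6 dx = 4.90852e+09.
Endpoint term: (f(5) + f(32))/2 = (15625.0 + 1.07374e+09)/2 = 5.36879e+08.
So far: 5.44540e+09.
Correction k=1: B_{2}/2! · (f^{(1)}(32) − f^{(1)}(5)) = 1/12 · (2.01327e+08 − 18750.0) = 1.67757e+07.
Running total after k=1: 5.46218e+09.
Correction k=2: B_{4}/4! · (f^{(3)}(32) − f^{(3)}(5)) = −1/720 · (3.93216e+06 − 15000.0) = -5440.50.
Running total after k=2: 5.46217e+09.
Correction k=3: B_{6}/6! · (f^{(5)}(32) − f^{(5)}(5)) = 1/30240 · (23040.0 − 3600.00) = 0.642857.
Running total after k=3: 5.46217e+09.
Correction k=4: B_{8}/8! · (f^{(7)}(32) − f^{(7)}(5)) = −1/1209600 · (0.00000 − 0.00000) = 0.00000.

S_4 ≈ 5.46217e+09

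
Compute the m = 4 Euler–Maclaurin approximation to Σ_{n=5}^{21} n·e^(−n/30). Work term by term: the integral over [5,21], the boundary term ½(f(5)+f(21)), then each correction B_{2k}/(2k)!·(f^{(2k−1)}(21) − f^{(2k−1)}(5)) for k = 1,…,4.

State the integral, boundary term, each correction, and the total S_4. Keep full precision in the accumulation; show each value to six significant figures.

S_4 ≈ 136.314

Integral: ∫_5^21 x·e^(−x/30) dx = 129.030.
Boundary: ½(f(5) + f(21)) = ½(4.23241 + 10.4283) = 7.33035.
Running total after boundary: 136.361.
k=1: B_{2}/(2)! × [f^{(1)}(21) − f^{(1)}(5)] = 1/12 × (0.148976 − 0.705401) = -0.0463688.
After k=1: 136.314.
k=2: B_{4}/(4)! × [f^{(3)}(21) − f^{(3)}(5)] = −1/720 × (0.00126905 − 0.00266485) = 1.93861e-06.
After k=2: 136.314.
k=3: B_{6}/(6)! × [f^{(5)}(21) − f^{(5)}(5)] = 1/30240 × (2.63619e-06 − 5.05102e-06) = -7.98555e-11.
After k=3: 136.314.
k=4: B_{8}/(8)! × [f^{(7)}(21) − f^{(7)}(5)] = −1/1209600 × (4.29148e-09 − 7.93456e-09) = 3.01180e-15.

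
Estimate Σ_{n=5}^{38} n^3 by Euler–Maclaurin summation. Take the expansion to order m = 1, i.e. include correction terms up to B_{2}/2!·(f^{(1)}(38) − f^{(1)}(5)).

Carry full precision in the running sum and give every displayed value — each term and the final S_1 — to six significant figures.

S_1 ≈ 548981

Integral: ∫_5^38 x^3 dx = 521128.
½[f(5) + f(38)] = ½[125.000 + 54872.0] = 27498.5.
So far: 548626.
Correction k=1: B_{2}/2! · (f^{(1)}(38) − f^{(1)}(5)) = 1/12 · (4332.00 − 75.0000) = 354.750.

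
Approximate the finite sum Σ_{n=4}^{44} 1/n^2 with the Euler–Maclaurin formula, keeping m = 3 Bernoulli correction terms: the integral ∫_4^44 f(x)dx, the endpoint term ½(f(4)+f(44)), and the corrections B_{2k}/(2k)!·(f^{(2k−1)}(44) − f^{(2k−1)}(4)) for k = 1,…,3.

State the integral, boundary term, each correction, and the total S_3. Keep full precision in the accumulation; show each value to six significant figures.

S_3 ≈ 0.261352

Integral: ∫_4^44 1/x^2 dx = 0.227273.
Boundary: ½(f(4) + f(44)) = ½(0.0625000 + 0.000516529) = 0.0315083.
Running total after boundary: 0.258781.
Correction k=1: B_{2}/2! · (f^{(1)}(44) − f^{(1)}(4)) = 1/12 · (-2.34786e-05 − (-0.0312500)) = 0.00260221.
After k=1: 0.261383.
Correction k=2: B_{4}/4! · (f^{(3)}(44) − f^{(3)}(4)) = −1/720 · (-1.45528e-07 − (-0.0234375)) = -3.25519e-05.
After k=2: 0.261351.
Correction k=3: B_{6}/6! · (f^{(5)}(44) − f^{(5)}(4)) = 1/30240 · (-2.25509e-09 − (-0.0439453)) = 1.45322e-06.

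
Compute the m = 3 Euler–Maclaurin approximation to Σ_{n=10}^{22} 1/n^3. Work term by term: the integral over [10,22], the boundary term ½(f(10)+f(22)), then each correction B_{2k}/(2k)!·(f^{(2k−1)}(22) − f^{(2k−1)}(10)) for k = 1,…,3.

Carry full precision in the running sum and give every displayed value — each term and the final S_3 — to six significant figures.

S_3 ≈ 0.00453775

Integral: ∫_10^22 1/x^3 dx = 0.00396694.
Endpoint term: (f(10) + f(22))/2 = (0.00100000 + 9.39144e-05)/2 = 0.000546957.
So far: 0.00451390.
Correction k=1: B_{2}/2! · (f^{(1)}(22) − f^{(1)}(10)) = 1/12 · (-1.28065e-05 − (-0.000300000)) = 2.39328e-05.
Running total after k=1: 0.00453783.
Correction k=2: B_{4}/4! · (f^{(3)}(22) − f^{(3)}(10)) = −1/720 · (-5.29194e-07 − (-6.00000e-05)) = -8.25983e-08.
Running total after k=2: 0.00453775.
Correction k=3: B_{6}/6! · (f^{(5)}(22) − f^{(5)}(10)) = 1/30240 · (-4.59218e-08 − (-2.52000e-05)) = 8.31815e-10.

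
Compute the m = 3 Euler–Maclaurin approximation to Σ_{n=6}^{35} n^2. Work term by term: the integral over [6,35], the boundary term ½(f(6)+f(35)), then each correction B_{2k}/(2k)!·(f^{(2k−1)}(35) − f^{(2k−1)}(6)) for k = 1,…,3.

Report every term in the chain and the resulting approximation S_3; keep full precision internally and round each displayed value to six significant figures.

S_3 ≈ 14855.0

The integral term ∫_6^35 x^2 dx = 14219.7.
Endpoint term: (f(6) + f(35))/2 = (36.0000 + 1225.00)/2 = 630.500.
Running total after boundary: 14850.2.
Order-1 term: 1/12 · (70.0000 − 12.0000) = 4.83333.
Running total after k=1: 14855.0.
Order-2 term: −1/720 · (0.00000 − 0.00000) = 0.00000.
Running total after k=2: 14855.0.
Order-3 term: 1/30240 · (0.00000 − 0.00000) = 0.00000.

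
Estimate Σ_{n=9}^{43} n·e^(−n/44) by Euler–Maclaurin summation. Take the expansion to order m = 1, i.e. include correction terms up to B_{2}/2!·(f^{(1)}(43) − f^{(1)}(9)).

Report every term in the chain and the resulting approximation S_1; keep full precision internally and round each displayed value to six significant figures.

S_1 ≈ 471.712

∫_9^43 x·e^(−x/44) dx evaluates to 460.007.
Boundary: ½(f(9) + f(43)) = ½(7.33516 + 16.1825) = 11.7588.
Integral + boundary = 471.766.
Correction k=1: B_{2}/2! · (f^{(1)}(43) − f^{(1)}(9)) = 1/12 · (0.00855309 − 0.648310) = -0.0533130.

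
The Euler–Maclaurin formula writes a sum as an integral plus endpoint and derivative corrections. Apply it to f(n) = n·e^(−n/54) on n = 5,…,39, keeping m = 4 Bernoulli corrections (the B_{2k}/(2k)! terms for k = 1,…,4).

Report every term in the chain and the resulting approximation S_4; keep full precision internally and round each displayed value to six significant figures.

S_4 ≈ 476.894

The integral term ∫_5^39 x·e^(−x/54) dx = 465.202.
Endpoint term: (f(5) + f(39))/2 = (4.55782 + 18.9412)/2 = 11.7495.
So far: 476.951.
k=1: B_{2}/(2)! × [f^{(1)}(39) − f^{(1)}(5)] = 1/12 × (0.134909 − 0.827161) = -0.0576877.
Running total after k=1: 476.894.
k=2: B_{4}/(4)! × [f^{(3)}(39) − f^{(3)}(5)] = −1/720 × (0.000379373 − 0.000908879) = 7.35424e-07.
Running total after k=2: 476.894.
k=3: B_{6}/(6)! × [f^{(5)}(39) − f^{(5)}(5)] = 1/30240 × (2.44335e-07 − 5.26096e-07) = -9.31747e-12.
Running total after k=3: 476.894.
k=4: B_{8}/(8)! × [f^{(7)}(39) − f^{(7)}(5)] = −1/1209600 × (1.22966e-10 − 2.53945e-10) = 1.08283e-16.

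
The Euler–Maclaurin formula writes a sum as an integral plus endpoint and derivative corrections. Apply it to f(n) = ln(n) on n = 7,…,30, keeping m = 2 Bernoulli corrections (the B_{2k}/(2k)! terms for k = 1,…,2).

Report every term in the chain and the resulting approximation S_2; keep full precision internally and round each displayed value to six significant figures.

The integral term ∫_7^30 ln(x) dx = 65.4146.
½[f(7) + f(30)] = ½[1.94591 + 3.40120] = 2.67355.
So far: 68.0881.
Order-1 term: 1/12 · (0.0333333 − 0.142857) = -0.00912698.
Running total after k=1: 68.0790.
Order-2 term: −1/720 · (7.40741e-05 − 0.00583090) = 7.99560e-06.

S_2 ≈ 68.0790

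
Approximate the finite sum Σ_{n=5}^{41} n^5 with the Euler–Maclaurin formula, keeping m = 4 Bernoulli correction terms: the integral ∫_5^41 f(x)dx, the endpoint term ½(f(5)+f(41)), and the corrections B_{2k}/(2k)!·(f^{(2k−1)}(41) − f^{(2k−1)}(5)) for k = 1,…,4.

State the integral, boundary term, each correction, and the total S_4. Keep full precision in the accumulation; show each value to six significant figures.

S_4 ≈ 8.50788e+08

∫_5^41 x^5 dx evaluates to 7.91681e+08.
½[f(5) + f(41)] = ½[3125.00 + 1.15856e+08] = 5.79297e+07.
Integral + boundary = 8.49611e+08.
k=1: B_{2}/(2)! × [f^{(1)}(41) − f^{(1)}(5)] = 1/12 × (1.41288e+07 − 3125.00) = 1.17714e+06.
After k=1: 8.50788e+08.
k=2: B_{4}/(4)! × [f^{(3)}(41) − f^{(3)}(5)] = −1/720 × (100860 − 1500.00) = -138.000.
After k=2: 8.50788e+08.
k=3: B_{6}/(6)! × [f^{(5)}(41) − f^{(5)}(5)] = 1/30240 × (120.000 − 120.000) = 0.00000.
After k=3: 8.50788e+08.
k=4: B_{8}/(8)! × [f^{(7)}(41) − f^{(7)}(5)] = −1/1209600 × (0.00000 − 0.00000) = 0.00000.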